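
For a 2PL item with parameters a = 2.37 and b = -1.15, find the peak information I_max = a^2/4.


For 2PL, max info at theta = b = -1.15
I_max = a^2 / 4 = 2.37^2 / 4
= 5.6169 / 4
I_max = 1.4042

1.4042


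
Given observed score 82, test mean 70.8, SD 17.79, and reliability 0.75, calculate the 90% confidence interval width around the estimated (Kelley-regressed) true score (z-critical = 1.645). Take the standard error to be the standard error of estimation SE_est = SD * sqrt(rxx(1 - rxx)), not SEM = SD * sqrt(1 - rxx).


True score estimate = 0.75*82 + 0.25*70.8 = 79.2
SE_est = SD * sqrt(rxx * (1 - rxx)) = 17.79 * sqrt(0.75 * 0.25) = 17.79 * sqrt(0.1875) = 7.703296
CI = T_est +/- z * SE_est, so width = 2 * z * SE_est = 2 * 1.645 * 7.703296
Width = 25.3438

25.3438


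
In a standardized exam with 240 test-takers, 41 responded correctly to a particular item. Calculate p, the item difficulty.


Item difficulty p = number correct / total examinees
p = 41 / 240
p = 0.1708

0.1708


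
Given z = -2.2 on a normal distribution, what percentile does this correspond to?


CDF(z) = 0.5 * (1 + erf(z/sqrt(2)))
erf(-1.5556) = -0.9722
CDF = 0.0139
Percentile rank = 0.0139 * 100 = 1.39

1.39


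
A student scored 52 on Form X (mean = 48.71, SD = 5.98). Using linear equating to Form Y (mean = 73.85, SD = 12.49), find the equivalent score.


slope = SD_Y / SD_X = 12.49 / 5.98 ~ 2.0886
intercept = mean_Y - slope * mean_X = 73.85 - (12.49 / 5.98) * 48.71 ~ -27.8871
Y = slope * X + intercept. To avoid rounding drift from the rounded slope/intercept, evaluate the equivalent form Y = mean_Y + SD_Y * (X - mean_X) / SD_X at full precision:
Y = 73.85 + 12.49 * (52 - 48.71) / 5.98
Y = 73.85 + 12.49 * 3.29 / 5.98
Y = 73.85 + 41.0921 / 5.98
Y = 73.85 + 6.8716
Y = 80.7216

80.7216


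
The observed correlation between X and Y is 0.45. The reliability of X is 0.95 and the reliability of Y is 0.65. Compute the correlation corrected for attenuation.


r_corrected = rxy / sqrt(rxx * ryy)
= 0.45 / sqrt(0.95 * 0.65)
= 0.45 / sqrt(0.6175)
= 0.45 / 0.785812
r_corrected = 0.5727

0.5727


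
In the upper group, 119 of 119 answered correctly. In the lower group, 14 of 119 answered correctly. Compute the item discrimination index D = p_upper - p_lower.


p_upper = 119/119 = 1.0
p_lower = 14/119 = 0.1176
D = 1.0 - 0.1176 = 0.8824

0.8824


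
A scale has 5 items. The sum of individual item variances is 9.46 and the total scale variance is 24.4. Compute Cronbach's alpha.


alpha = (k/(k-1)) * (1 - sum(si^2)/s_total^2)
= (5/4) * (1 - 9.46/24.4)
alpha = 0.7654

0.7654


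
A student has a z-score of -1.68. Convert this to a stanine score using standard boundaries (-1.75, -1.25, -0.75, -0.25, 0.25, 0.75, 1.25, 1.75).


Stanine boundaries: [-1.75, -1.25, -0.75, -0.25, 0.25, 0.75, 1.25, 1.75]
z = -1.68
Check each boundary:
  z >= -1.75 -> could be stanine 2
  z < -1.25
  z < -0.75
  z < -0.25
  z < 0.25
  z < 0.75
  z < 1.25
  z < 1.75
Highest qualifying boundary gives stanine = 2

2


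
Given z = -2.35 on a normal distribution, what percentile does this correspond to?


CDF(z) = 0.5 * (1 + erf(z/sqrt(2)))
erf(-1.6617) = -0.9812
CDF = 0.0094
Percentile rank = 0.0094 * 100 = 0.94

0.94


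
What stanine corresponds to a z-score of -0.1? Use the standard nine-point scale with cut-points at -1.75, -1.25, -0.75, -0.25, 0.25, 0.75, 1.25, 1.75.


Stanine boundaries: [-1.75, -1.25, -0.75, -0.25, 0.25, 0.75, 1.25, 1.75]
z = -0.1
Check each boundary:
  z >= -1.75 -> could be stanine 2
  z >= -1.25 -> could be stanine 3
  z >= -0.75 -> could be stanine 4
  z >= -0.25 -> could be stanine 5
  z < 0.25
  z < 0.75
  z < 1.25
  z < 1.75
Highest qualifying boundary gives stanine = 5

5


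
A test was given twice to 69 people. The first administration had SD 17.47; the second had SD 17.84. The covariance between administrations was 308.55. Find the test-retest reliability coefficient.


r = cov(X,Y) / (SD_X * SD_Y)
r = 308.55 / (17.47 * 17.84)
r = 308.55 / 311.6648
r = 0.99

0.99


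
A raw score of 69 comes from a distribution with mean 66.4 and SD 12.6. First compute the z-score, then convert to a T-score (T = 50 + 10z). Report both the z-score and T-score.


z = (X - mean) / SD = (69 - 66.4) / 12.6
z = 2.6 / 12.6
z = 0.2063
T-score = T = 50 + 10z
Carry z at full precision (z = 2.6 / 12.6) into the conversion:
T-score = 50 + 10 * (2.6 / 12.6) = 50 + 26 / 12.6
T-score = 50 + 2.0635
T-score = 52.0635

52.0635


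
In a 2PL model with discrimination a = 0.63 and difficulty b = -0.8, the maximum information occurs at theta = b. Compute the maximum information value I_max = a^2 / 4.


For 2PL, max info at theta = b = -0.8
I_max = a^2 / 4 = 0.63^2 / 4
= 0.3969 / 4
I_max = 0.0992

0.0992


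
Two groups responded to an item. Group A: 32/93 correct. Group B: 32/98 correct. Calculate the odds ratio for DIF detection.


Odds_A = 32/61 = 0.5246
Odds_B = 32/66 = 0.4848
OR = Odds_A / Odds_B = 0.5246 / 0.4848
Exactly, OR = (32 * 66) / (61 * 32) = 2112 / 1952
OR = 1.082

1.082


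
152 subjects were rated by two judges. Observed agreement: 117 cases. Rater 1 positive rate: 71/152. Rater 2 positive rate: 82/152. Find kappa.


P_o = 117/152 = 0.769737
P_e = (71*82 + 81*70) / 23104 = 0.497403
kappa = (P_o - P_e) / (1 - P_e)
kappa = (0.769737 - 0.497403) / (1 - 0.497403)
kappa = 0.5419

0.5419


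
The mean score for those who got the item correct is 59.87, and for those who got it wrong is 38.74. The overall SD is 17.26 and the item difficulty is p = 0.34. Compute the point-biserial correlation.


q = 1 - p = 0.66
rpb = ((M1 - M0) / SD) * sqrt(p * q)
rpb = ((59.87 - 38.74) / 17.26) * sqrt(0.34 * 0.66)
rpb = 0.5799

0.5799


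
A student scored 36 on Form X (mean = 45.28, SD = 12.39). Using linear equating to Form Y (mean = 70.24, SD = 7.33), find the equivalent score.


slope = SD_Y / SD_X = 7.33 / 12.39 ~ 0.5916
intercept = mean_Y - slope * mean_X = 70.24 - (7.33 / 12.39) * 45.28 ~ 43.4521
Y = slope * X + intercept. To avoid rounding drift from the rounded slope/intercept, evaluate the equivalent form Y = mean_Y + SD_Y * (X - mean_X) / SD_X at full precision:
Y = 70.24 + 7.33 * (36 - 45.28) / 12.39
Y = 70.24 - 7.33 * 9.28 / 12.39
Y = 70.24 - 68.0224 / 12.39
Y = 70.24 - 5.4901
Y = 64.7499

64.7499


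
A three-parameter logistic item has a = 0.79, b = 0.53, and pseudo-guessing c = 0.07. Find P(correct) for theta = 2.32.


logit = 0.79*(2.32 - 0.53) = 1.4141
P* = 1/(1 + exp(-1.4141)) = 0.8044
P = 0.07 + (1 - 0.07) * 0.8044
P = 0.8181

0.8181


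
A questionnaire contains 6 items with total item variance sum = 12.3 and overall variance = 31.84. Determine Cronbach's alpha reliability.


alpha = (k/(k-1)) * (1 - sum(si^2)/s_total^2)
= (6/5) * (1 - 12.3/31.84)
alpha = 0.7364

0.7364


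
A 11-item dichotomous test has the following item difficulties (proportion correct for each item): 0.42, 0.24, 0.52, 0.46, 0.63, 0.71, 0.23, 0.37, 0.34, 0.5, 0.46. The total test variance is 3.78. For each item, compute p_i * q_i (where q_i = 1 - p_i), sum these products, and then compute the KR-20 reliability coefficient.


For each item, compute p_i * q_i:
  Item 1: 0.42 * 0.58 = 0.2436
  Item 2: 0.24 * 0.76 = 0.1824
  Item 3: 0.52 * 0.48 = 0.2496
  Item 4: 0.46 * 0.54 = 0.2484
  Item 5: 0.63 * 0.37 = 0.2331
  Item 6: 0.71 * 0.29 = 0.2059
  Item 7: 0.23 * 0.77 = 0.1771
  Item 8: 0.37 * 0.63 = 0.2331
  Item 9: 0.34 * 0.66 = 0.2244
  Item 10: 0.5 * 0.5 = 0.25
  Item 11: 0.46 * 0.54 = 0.2484
Sum(p_i * q_i) = 0.2436 + 0.1824 + 0.2496 + 0.2484 + 0.2331 + 0.2059 + 0.1771 + 0.2331 + 0.2244 + 0.25 + 0.2484 = 2.496
KR-20 = (k/(k-1)) * (1 - Sum(p_i*q_i) / Var_total)
= (11/10) * (1 - 2.496/3.78)
= 1.1 * 0.3397
KR-20 = 0.3737

0.3737


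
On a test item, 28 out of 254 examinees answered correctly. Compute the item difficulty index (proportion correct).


Item difficulty p = number correct / total examinees
p = 28 / 254
p = 0.1102

0.1102


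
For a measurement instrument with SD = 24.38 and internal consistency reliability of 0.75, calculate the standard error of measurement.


SEM = SD * sqrt(1 - rxx)
SEM = 24.38 * sqrt(1 - 0.75)
SEM = 24.38 * sqrt(0.25) = 24.38 * 0.5
SEM = 12.19

12.19


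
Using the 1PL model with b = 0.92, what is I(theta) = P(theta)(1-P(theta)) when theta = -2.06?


P = 1/(1+exp(-(-2.06-0.92))) = 0.0483
I = P*(1-P) = 0.0483 * 0.9517
I = 0.046

0.046


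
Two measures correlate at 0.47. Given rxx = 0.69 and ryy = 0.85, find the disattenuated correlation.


r_corrected = rxy / sqrt(rxx * ryy)
= 0.47 / sqrt(0.69 * 0.85)
= 0.47 / sqrt(0.5865)
= 0.47 / 0.765833
r_corrected = 0.6137

0.6137


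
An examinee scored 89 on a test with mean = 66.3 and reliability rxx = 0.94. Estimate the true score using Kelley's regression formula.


T_est = rxx * X + (1 - rxx) * mean
T_est = 0.94 * 89 + 0.06 * 66.3
T_est = 83.66 + 3.978
T_est = 87.638

87.638


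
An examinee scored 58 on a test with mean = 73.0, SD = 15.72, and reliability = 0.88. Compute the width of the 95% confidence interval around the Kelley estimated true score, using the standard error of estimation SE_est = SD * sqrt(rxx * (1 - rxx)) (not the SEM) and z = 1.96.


True score estimate = 0.88*58 + 0.12*73.0 = 59.8
SE_est = SD * sqrt(rxx * (1 - rxx)) = 15.72 * sqrt(0.88 * 0.12) = 15.72 * sqrt(0.1056) = 5.108395
CI = T_est +/- z * SE_est, so width = 2 * z * SE_est = 2 * 1.96 * 5.108395
Width = 20.0249

20.0249


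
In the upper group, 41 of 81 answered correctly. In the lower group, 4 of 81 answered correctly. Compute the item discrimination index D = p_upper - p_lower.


p_upper = 41/81 = 0.5062
p_lower = 4/81 = 0.0494
D = 0.5062 - 0.0494 = 0.4568

0.4568


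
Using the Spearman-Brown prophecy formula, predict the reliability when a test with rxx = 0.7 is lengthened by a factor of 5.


r_new = (n * rxx) / (1 + (n-1) * rxx)
r_new = (5 * 0.7) / (1 + 4 * 0.7)
r_new = 3.5 / 3.8
r_new = 0.9211

0.9211


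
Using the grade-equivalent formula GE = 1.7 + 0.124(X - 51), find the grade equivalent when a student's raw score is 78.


raw - median = 78 - 51 = 27
slope * diff = 0.124 * 27 = 3.348
GE = 1.7 + 3.348
GE = 5.048

5.048


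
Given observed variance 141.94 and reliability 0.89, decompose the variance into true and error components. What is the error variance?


var_true = rxx * var_obs = 0.89 * 141.94 = 126.3266
var_error = var_obs - var_true
var_error = 141.94 - 126.3266
var_error = 15.6134

15.6134


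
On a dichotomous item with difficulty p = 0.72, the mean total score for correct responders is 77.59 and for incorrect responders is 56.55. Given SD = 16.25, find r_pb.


q = 1 - p = 0.28
rpb = ((M1 - M0) / SD) * sqrt(p * q)
rpb = ((77.59 - 56.55) / 16.25) * sqrt(0.72 * 0.28)
rpb = 0.5813

0.5813


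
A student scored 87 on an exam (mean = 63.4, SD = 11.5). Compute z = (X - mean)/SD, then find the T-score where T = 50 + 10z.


z = (X - mean) / SD = (87 - 63.4) / 11.5
z = 23.6 / 11.5
z = 2.0522
T-score = T = 50 + 10z
Carry z at full precision (z = 23.6 / 11.5) into the conversion:
T-score = 50 + 10 * (23.6 / 11.5) = 50 + 236 / 11.5
T-score = 50 + 20.5217
T-score = 70.5217

70.5217


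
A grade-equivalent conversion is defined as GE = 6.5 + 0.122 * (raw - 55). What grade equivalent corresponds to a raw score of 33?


raw - median = 33 - 55 = -22
slope * diff = 0.122 * -22 = -2.684
GE = 6.5 + -2.684
GE = 3.816

3.816


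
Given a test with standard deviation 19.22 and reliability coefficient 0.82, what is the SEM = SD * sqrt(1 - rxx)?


SEM = SD * sqrt(1 - rxx)
SEM = 19.22 * sqrt(1 - 0.82)
SEM = 19.22 * sqrt(0.18) = 19.22 * 0.424264
SEM = 8.1544

8.1544


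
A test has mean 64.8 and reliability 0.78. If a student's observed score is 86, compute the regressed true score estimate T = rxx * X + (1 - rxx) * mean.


T_est = rxx * X + (1 - rxx) * mean
T_est = 0.78 * 86 + 0.22 * 64.8
T_est = 67.08 + 14.256
T_est = 81.336

81.336


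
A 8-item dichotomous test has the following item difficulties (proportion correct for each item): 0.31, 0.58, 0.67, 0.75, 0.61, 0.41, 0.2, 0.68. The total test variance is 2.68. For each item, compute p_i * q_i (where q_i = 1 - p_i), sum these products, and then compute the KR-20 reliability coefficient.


For each item, compute p_i * q_i:
  Item 1: 0.31 * 0.69 = 0.2139
  Item 2: 0.58 * 0.42 = 0.2436
  Item 3: 0.67 * 0.33 = 0.2211
  Item 4: 0.75 * 0.25 = 0.1875
  Item 5: 0.61 * 0.39 = 0.2379
  Item 6: 0.41 * 0.59 = 0.2419
  Item 7: 0.2 * 0.8 = 0.16
  Item 8: 0.68 * 0.32 = 0.2176
Sum(p_i * q_i) = 0.2139 + 0.2436 + 0.2211 + 0.1875 + 0.2379 + 0.2419 + 0.16 + 0.2176 = 1.7235
KR-20 = (k/(k-1)) * (1 - Sum(p_i*q_i) / Var_total)
= (8/7) * (1 - 1.7235/2.68)
= 1.1429 * 0.3569
KR-20 = 0.4079

0.4079


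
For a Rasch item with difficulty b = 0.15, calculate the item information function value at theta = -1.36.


P = 1/(1+exp(-(-1.36-0.15))) = 0.1809
I = P*(1-P) = 0.1809 * 0.8191
I = 0.1482

0.1482


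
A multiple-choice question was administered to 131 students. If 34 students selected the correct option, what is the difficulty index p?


Item difficulty p = number correct / total examinees
p = 34 / 131
p = 0.2595

0.2595


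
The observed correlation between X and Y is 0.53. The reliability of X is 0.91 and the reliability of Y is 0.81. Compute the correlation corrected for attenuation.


r_corrected = rxy / sqrt(rxx * ryy)
= 0.53 / sqrt(0.91 * 0.81)
= 0.53 / sqrt(0.7371)
= 0.53 / 0.858545
r_corrected = 0.6173

0.6173


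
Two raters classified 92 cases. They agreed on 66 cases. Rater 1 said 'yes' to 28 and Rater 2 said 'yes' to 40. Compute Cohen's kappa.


P_o = 66/92 = 0.717391
P_e = (28*40 + 64*52) / 8464 = 0.52552
kappa = (P_o - P_e) / (1 - P_e)
kappa = (0.717391 - 0.52552) / (1 - 0.52552)
kappa = 0.4044

0.4044


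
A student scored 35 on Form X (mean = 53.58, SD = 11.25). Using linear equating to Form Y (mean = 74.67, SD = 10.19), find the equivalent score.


slope = SD_Y / SD_X = 10.19 / 11.25 ~ 0.9058
intercept = mean_Y - slope * mean_X = 74.67 - (10.19 / 11.25) * 53.58 ~ 26.1384
Y = slope * X + intercept. To avoid rounding drift from the rounded slope/intercept, evaluate the equivalent form Y = mean_Y + SD_Y * (X - mean_X) / SD_X at full precision:
Y = 74.67 + 10.19 * (35 - 53.58) / 11.25
Y = 74.67 - 10.19 * 18.58 / 11.25
Y = 74.67 - 189.3302 / 11.25
Y = 74.67 - 16.8294
Y = 57.8406

57.8406


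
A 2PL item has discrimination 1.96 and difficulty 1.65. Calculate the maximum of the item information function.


For 2PL, max info at theta = b = 1.65
I_max = a^2 / 4 = 1.96^2 / 4
= 3.8416 / 4
I_max = 0.9604

0.9604


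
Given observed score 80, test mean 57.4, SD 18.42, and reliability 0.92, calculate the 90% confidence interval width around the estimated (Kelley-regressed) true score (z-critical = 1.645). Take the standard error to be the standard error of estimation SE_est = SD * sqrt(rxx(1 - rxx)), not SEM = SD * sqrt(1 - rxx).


True score estimate = 0.92*80 + 0.08*57.4 = 78.192
SE_est = SD * sqrt(rxx * (1 - rxx)) = 18.42 * sqrt(0.92 * 0.08) = 18.42 * sqrt(0.0736) = 4.997221
CI = T_est +/- z * SE_est, so width = 2 * z * SE_est = 2 * 1.645 * 4.997221
Width = 16.4409

16.4409


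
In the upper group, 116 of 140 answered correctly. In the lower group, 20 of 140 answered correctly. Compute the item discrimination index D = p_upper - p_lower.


p_upper = 116/140 = 0.8286
p_lower = 20/140 = 0.1429
D = 0.8286 - 0.1429 = 0.6857

0.6857


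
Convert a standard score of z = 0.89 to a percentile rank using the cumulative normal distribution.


CDF(z) = 0.5 * (1 + erf(z/sqrt(2)))
erf(0.6293) = 0.6265
CDF = 0.8133
Percentile rank = 0.8133 * 100 = 81.33

81.33


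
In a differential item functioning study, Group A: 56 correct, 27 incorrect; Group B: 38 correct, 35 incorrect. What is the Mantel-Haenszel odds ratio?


Odds_A = 56/27 = 2.0741
Odds_B = 38/35 = 1.0857
OR = Odds_A / Odds_B = 2.0741 / 1.0857
Exactly, OR = (56 * 35) / (27 * 38) = 1960 / 1026
OR = 1.9103

1.9103


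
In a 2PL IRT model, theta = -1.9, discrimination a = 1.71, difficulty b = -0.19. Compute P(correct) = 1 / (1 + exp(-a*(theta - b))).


a*(theta - b) = 1.71 * (-1.9 - -0.19) = -2.9241
exp(--2.9241) = 18.6175
P = 1 / (1 + 18.6175)
P = 0.051

0.051


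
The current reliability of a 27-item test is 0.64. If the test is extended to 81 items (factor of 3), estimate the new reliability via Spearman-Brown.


r_new = (n * rxx) / (1 + (n-1) * rxx)
r_new = (3 * 0.64) / (1 + 2 * 0.64)
r_new = 1.92 / 2.28
r_new = 0.8421

0.8421


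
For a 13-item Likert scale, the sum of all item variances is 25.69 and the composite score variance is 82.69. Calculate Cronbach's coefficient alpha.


alpha = (k/(k-1)) * (1 - sum(si^2)/s_total^2)
= (13/12) * (1 - 25.69/82.69)
alpha = 0.7468

0.7468


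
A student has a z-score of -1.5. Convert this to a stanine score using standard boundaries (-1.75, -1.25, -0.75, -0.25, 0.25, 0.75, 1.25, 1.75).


Stanine boundaries: [-1.75, -1.25, -0.75, -0.25, 0.25, 0.75, 1.25, 1.75]
z = -1.5
Check each boundary:
  z >= -1.75 -> could be stanine 2
  z < -1.25
  z < -0.75
  z < -0.25
  z < 0.25
  z < 0.75
  z < 1.25
  z < 1.75
Highest qualifying boundary gives stanine = 2

2


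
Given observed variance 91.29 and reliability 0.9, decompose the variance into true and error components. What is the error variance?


var_true = rxx * var_obs = 0.9 * 91.29 = 82.161
var_error = var_obs - var_true
var_error = 91.29 - 82.161
var_error = 9.129

9.129


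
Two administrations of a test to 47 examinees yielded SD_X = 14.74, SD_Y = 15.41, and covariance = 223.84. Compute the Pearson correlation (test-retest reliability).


r = cov(X,Y) / (SD_X * SD_Y)
r = 223.84 / (14.74 * 15.41)
r = 223.84 / 227.1434
r = 0.9855

0.9855


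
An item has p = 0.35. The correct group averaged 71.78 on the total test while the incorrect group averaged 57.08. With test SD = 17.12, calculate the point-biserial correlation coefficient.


q = 1 - p = 0.65
rpb = ((M1 - M0) / SD) * sqrt(p * q)
rpb = ((71.78 - 57.08) / 17.12) * sqrt(0.35 * 0.65)
rpb = 0.4095

0.4095


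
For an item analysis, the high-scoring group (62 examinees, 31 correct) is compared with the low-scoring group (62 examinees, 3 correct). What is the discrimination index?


p_upper = 31/62 = 0.5
p_lower = 3/62 = 0.0484
D = 0.5 - 0.0484 = 0.4516

0.4516


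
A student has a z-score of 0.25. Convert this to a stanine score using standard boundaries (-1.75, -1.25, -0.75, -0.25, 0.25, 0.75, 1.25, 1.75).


Stanine boundaries: [-1.75, -1.25, -0.75, -0.25, 0.25, 0.75, 1.25, 1.75]
z = 0.25
Check each boundary:
  z >= -1.75 -> could be stanine 2
  z >= -1.25 -> could be stanine 3
  z >= -0.75 -> could be stanine 4
  z >= -0.25 -> could be stanine 5
  z >= 0.25 -> could be stanine 6
  z < 0.75
  z < 1.25
  z < 1.75
Highest qualifying boundary gives stanine = 6

6


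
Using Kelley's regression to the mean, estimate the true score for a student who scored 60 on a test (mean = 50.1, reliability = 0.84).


T_est = rxx * X + (1 - rxx) * mean
T_est = 0.84 * 60 + 0.16 * 50.1
T_est = 50.4 + 8.016
T_est = 58.416

58.416


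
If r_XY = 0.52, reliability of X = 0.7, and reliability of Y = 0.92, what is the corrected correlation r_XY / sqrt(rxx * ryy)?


r_corrected = rxy / sqrt(rxx * ryy)
= 0.52 / sqrt(0.7 * 0.92)
= 0.52 / sqrt(0.644)
= 0.52 / 0.802496
r_corrected = 0.648

0.648


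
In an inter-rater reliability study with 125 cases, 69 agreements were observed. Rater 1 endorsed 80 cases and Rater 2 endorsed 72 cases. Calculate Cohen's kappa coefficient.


P_o = 69/125 = 0.552
P_e = (80*72 + 45*53) / 15625 = 0.52128
kappa = (P_o - P_e) / (1 - P_e)
kappa = (0.552 - 0.52128) / (1 - 0.52128)
kappa = 0.0642

0.0642


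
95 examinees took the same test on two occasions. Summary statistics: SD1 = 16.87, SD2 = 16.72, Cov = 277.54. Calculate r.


r = cov(X,Y) / (SD_X * SD_Y)
r = 277.54 / (16.87 * 16.72)
r = 277.54 / 282.0664
r = 0.984

0.984


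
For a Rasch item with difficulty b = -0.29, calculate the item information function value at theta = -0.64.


P = 1/(1+exp(-(-0.64--0.29))) = 0.4134
I = P*(1-P) = 0.4134 * 0.5866
I = 0.2425

0.2425


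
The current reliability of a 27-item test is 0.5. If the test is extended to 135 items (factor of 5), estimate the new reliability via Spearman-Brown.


r_new = (n * rxx) / (1 + (n-1) * rxx)
r_new = (5 * 0.5) / (1 + 4 * 0.5)
r_new = 2.5 / 3.0
r_new = 0.8333

0.8333


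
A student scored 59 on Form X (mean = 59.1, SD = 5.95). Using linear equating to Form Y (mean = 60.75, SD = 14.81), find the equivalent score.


slope = SD_Y / SD_X = 14.81 / 5.95 ~ 2.4891
intercept = mean_Y - slope * mean_X = 60.75 - (14.81 / 5.95) * 59.1 ~ -86.3544
Y = slope * X + intercept. To avoid rounding drift from the rounded slope/intercept, evaluate the equivalent form Y = mean_Y + SD_Y * (X - mean_X) / SD_X at full precision:
Y = 60.75 + 14.81 * (59 - 59.1) / 5.95
Y = 60.75 - 14.81 * 0.1 / 5.95
Y = 60.75 - 1.481 / 5.95
Y = 60.75 - 0.2489
Y = 60.5011

60.5011


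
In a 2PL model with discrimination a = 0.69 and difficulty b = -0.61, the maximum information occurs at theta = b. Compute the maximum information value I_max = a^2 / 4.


For 2PL, max info at theta = b = -0.61
I_max = a^2 / 4 = 0.69^2 / 4
= 0.4761 / 4
I_max = 0.119

0.119


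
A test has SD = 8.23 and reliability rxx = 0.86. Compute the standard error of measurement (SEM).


SEM = SD * sqrt(1 - rxx)
SEM = 8.23 * sqrt(1 - 0.86)
SEM = 8.23 * sqrt(0.14) = 8.23 * 0.374166
SEM = 3.0794

3.0794


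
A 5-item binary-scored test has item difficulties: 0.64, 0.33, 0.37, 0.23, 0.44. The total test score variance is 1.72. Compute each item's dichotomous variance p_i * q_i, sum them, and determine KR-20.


For each item, compute p_i * q_i:
  Item 1: 0.64 * 0.36 = 0.2304
  Item 2: 0.33 * 0.67 = 0.2211
  Item 3: 0.37 * 0.63 = 0.2331
  Item 4: 0.23 * 0.77 = 0.1771
  Item 5: 0.44 * 0.56 = 0.2464
Sum(p_i * q_i) = 0.2304 + 0.2211 + 0.2331 + 0.1771 + 0.2464 = 1.1081
KR-20 = (k/(k-1)) * (1 - Sum(p_i*q_i) / Var_total)
= (5/4) * (1 - 1.1081/1.72)
= 1.25 * 0.3558
KR-20 = 0.4447

0.4447


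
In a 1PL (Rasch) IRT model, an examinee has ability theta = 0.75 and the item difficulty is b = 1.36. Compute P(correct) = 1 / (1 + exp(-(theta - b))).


theta - b = 0.75 - 1.36 = -0.61
exp(-(theta - b)) = exp(0.61) = 1.8404
P = 1 / (1 + 1.8404)
P = 0.3521

0.3521


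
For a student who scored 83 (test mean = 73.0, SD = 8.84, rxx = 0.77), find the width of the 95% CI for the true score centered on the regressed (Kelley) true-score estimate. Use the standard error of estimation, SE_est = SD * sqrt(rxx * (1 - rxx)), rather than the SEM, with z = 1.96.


True score estimate = 0.77*83 + 0.23*73.0 = 80.7
SE_est = SD * sqrt(rxx * (1 - rxx)) = 8.84 * sqrt(0.77 * 0.23) = 8.84 * sqrt(0.1771) = 3.720159
CI = T_est +/- z * SE_est, so width = 2 * z * SE_est = 2 * 1.96 * 3.720159
Width = 14.583

14.583


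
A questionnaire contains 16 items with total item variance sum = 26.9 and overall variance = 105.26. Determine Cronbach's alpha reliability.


alpha = (k/(k-1)) * (1 - sum(si^2)/s_total^2)
= (16/15) * (1 - 26.9/105.26)
alpha = 0.7941

0.7941


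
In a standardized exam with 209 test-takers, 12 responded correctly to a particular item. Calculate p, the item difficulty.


Item difficulty p = number correct / total examinees
p = 12 / 209
p = 0.0574

0.0574


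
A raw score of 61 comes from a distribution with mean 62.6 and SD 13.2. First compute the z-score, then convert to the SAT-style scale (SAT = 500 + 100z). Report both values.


z = (X - mean) / SD = (61 - 62.6) / 13.2
z = -1.6 / 13.2
z = -0.1212
SAT-scale = SAT = 500 + 100z
Carry z at full precision (z = -1.6 / 13.2) into the conversion:
SAT-scale = 500 + 100 * (-1.6 / 13.2) = 500 + -160 / 13.2
SAT-scale = 500 + -12.1212
SAT-scale = 487.8788

487.8788


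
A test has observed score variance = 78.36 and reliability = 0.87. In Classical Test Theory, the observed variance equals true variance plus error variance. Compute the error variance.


var_true = rxx * var_obs = 0.87 * 78.36 = 68.1732
var_error = var_obs - var_true
var_error = 78.36 - 68.1732
var_error = 10.1868

10.1868


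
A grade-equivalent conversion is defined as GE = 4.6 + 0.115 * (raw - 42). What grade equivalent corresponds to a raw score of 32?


raw - median = 32 - 42 = -10
slope * diff = 0.115 * -10 = -1.15
GE = 4.6 + -1.15
GE = 3.45

3.45


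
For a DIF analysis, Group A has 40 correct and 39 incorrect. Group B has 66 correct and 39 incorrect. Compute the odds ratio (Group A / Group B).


Odds_A = 40/39 = 1.0256
Odds_B = 66/39 = 1.6923
OR = Odds_A / Odds_B = 1.0256 / 1.6923
Exactly, OR = (40 * 39) / (39 * 66) = 1560 / 2574
OR = 0.6061

0.6061


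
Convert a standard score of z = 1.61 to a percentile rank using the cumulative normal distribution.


CDF(z) = 0.5 * (1 + erf(z/sqrt(2)))
erf(1.1384) = 0.8926
CDF = 0.9463
Percentile rank = 0.9463 * 100 = 94.63

94.63


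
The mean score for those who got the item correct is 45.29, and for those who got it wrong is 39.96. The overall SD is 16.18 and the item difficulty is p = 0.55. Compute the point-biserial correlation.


q = 1 - p = 0.45
rpb = ((M1 - M0) / SD) * sqrt(p * q)
rpb = ((45.29 - 39.96) / 16.18) * sqrt(0.55 * 0.45)
rpb = 0.1639

0.1639


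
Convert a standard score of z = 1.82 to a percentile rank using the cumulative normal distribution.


CDF(z) = 0.5 * (1 + erf(z/sqrt(2)))
erf(1.2869) = 0.9312
CDF = 0.9656
Percentile rank = 0.9656 * 100 = 96.56

96.56


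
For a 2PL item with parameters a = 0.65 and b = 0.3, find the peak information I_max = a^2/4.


For 2PL, max info at theta = b = 0.3
I_max = a^2 / 4 = 0.65^2 / 4
= 0.4225 / 4
I_max = 0.1056

0.1056


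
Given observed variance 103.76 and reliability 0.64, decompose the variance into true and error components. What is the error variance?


var_true = rxx * var_obs = 0.64 * 103.76 = 66.4064
var_error = var_obs - var_true
var_error = 103.76 - 66.4064
var_error = 37.3536

37.3536


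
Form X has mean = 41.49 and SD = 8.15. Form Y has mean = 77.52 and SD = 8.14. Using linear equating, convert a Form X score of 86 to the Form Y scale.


slope = SD_Y / SD_X = 8.14 / 8.15 ~ 0.9988
intercept = mean_Y - slope * mean_X = 77.52 - (8.14 / 8.15) * 41.49 ~ 36.0809
Y = slope * X + intercept. To avoid rounding drift from the rounded slope/intercept, evaluate the equivalent form Y = mean_Y + SD_Y * (X - mean_X) / SD_X at full precision:
Y = 77.52 + 8.14 * (86 - 41.49) / 8.15
Y = 77.52 + 8.14 * 44.51 / 8.15
Y = 77.52 + 362.3114 / 8.15
Y = 77.52 + 44.4554
Y = 121.9754

121.9754


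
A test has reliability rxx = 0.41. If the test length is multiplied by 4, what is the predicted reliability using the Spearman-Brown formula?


r_new = (n * rxx) / (1 + (n-1) * rxx)
r_new = (4 * 0.41) / (1 + 3 * 0.41)
r_new = 1.64 / 2.23
r_new = 0.7354

0.7354


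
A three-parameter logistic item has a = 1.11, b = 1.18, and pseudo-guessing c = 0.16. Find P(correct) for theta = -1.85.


logit = 1.11*(-1.85 - 1.18) = -3.3633
P* = 1/(1 + exp(--3.3633)) = 0.0335
P = 0.16 + (1 - 0.16) * 0.0335
P = 0.1881

0.1881


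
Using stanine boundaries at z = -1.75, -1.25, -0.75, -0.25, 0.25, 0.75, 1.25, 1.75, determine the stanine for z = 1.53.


Stanine boundaries: [-1.75, -1.25, -0.75, -0.25, 0.25, 0.75, 1.25, 1.75]
z = 1.53
Check each boundary:
  z >= -1.75 -> could be stanine 2
  z >= -1.25 -> could be stanine 3
  z >= -0.75 -> could be stanine 4
  z >= -0.25 -> could be stanine 5
  z >= 0.25 -> could be stanine 6
  z >= 0.75 -> could be stanine 7
  z >= 1.25 -> could be stanine 8
  z < 1.75
Highest qualifying boundary gives stanine = 8

8


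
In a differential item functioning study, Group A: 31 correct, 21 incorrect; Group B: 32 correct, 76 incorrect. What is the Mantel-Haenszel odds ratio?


Odds_A = 31/21 = 1.4762
Odds_B = 32/76 = 0.4211
OR = Odds_A / Odds_B = 1.4762 / 0.4211
Exactly, OR = (31 * 76) / (21 * 32) = 2356 / 672
OR = 3.506

3.506


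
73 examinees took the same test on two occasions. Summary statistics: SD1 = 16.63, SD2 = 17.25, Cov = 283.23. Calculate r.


r = cov(X,Y) / (SD_X * SD_Y)
r = 283.23 / (16.63 * 17.25)
r = 283.23 / 286.8675
r = 0.9873

0.9873


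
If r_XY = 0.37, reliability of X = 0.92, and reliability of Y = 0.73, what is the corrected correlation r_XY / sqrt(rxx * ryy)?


r_corrected = rxy / sqrt(rxx * ryy)
= 0.37 / sqrt(0.92 * 0.73)
= 0.37 / sqrt(0.6716)
= 0.37 / 0.819512
r_corrected = 0.4515

0.4515


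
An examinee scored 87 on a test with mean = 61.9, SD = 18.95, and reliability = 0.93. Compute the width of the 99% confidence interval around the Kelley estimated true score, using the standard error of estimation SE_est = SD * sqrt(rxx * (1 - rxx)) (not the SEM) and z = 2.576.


True score estimate = 0.93*87 + 0.07*61.9 = 85.243
SE_est = SD * sqrt(rxx * (1 - rxx)) = 18.95 * sqrt(0.93 * 0.07) = 18.95 * sqrt(0.0651) = 4.835036
CI = T_est +/- z * SE_est, so width = 2 * z * SE_est = 2 * 2.576 * 4.835036
Width = 24.9101

24.9101


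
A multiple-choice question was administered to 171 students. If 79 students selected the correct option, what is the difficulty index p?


Item difficulty p = number correct / total examinees
p = 79 / 171
p = 0.462

0.462


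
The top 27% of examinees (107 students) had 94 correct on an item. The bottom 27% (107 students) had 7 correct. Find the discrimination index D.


p_upper = 94/107 = 0.8785
p_lower = 7/107 = 0.0654
D = 0.8785 - 0.0654 = 0.8131

0.8131


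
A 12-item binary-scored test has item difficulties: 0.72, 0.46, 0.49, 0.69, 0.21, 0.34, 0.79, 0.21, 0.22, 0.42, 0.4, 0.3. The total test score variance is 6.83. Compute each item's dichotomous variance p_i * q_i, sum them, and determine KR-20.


For each item, compute p_i * q_i:
  Item 1: 0.72 * 0.28 = 0.2016
  Item 2: 0.46 * 0.54 = 0.2484
  Item 3: 0.49 * 0.51 = 0.2499
  Item 4: 0.69 * 0.31 = 0.2139
  Item 5: 0.21 * 0.79 = 0.1659
  Item 6: 0.34 * 0.66 = 0.2244
  Item 7: 0.79 * 0.21 = 0.1659
  Item 8: 0.21 * 0.79 = 0.1659
  Item 9: 0.22 * 0.78 = 0.1716
  Item 10: 0.42 * 0.58 = 0.2436
  Item 11: 0.4 * 0.6 = 0.24
  Item 12: 0.3 * 0.7 = 0.21
Sum(p_i * q_i) = 0.2016 + 0.2484 + 0.2499 + 0.2139 + 0.1659 + 0.2244 + 0.1659 + 0.1659 + 0.1716 + 0.2436 + 0.24 + 0.21 = 2.5011
KR-20 = (k/(k-1)) * (1 - Sum(p_i*q_i) / Var_total)
= (12/11) * (1 - 2.5011/6.83)
= 1.0909 * 0.6338
KR-20 = 0.6914

0.6914


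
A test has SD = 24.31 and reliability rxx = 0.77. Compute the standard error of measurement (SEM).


SEM = SD * sqrt(1 - rxx)
SEM = 24.31 * sqrt(1 - 0.77)
SEM = 24.31 * sqrt(0.23) = 24.31 * 0.479583
SEM = 11.6587

11.6587


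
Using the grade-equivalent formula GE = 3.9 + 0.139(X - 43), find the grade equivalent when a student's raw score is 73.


raw - median = 73 - 43 = 30
slope * diff = 0.139 * 30 = 4.17
GE = 3.9 + 4.17
GE = 8.07

8.07


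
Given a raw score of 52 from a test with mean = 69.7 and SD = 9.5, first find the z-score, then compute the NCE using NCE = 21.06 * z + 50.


z = (X - mean) / SD = (52 - 69.7) / 9.5
z = -17.7 / 9.5
z = -1.8632
NCE = NCE = 21.06z + 50
Carry z at full precision (z = -17.7 / 9.5) into the conversion:
NCE = 21.06 * (-17.7 / 9.5) + 50 = -372.762 / 9.5 + 50
NCE = -39.2381 + 50
NCE = 10.7619

10.7619


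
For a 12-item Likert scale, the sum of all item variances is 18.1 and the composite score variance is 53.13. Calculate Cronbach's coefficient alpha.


alpha = (k/(k-1)) * (1 - sum(si^2)/s_total^2)
= (12/11) * (1 - 18.1/53.13)
alpha = 0.7193

0.7193


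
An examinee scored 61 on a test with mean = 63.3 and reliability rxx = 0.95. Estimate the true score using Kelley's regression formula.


T_est = rxx * X + (1 - rxx) * mean
T_est = 0.95 * 61 + 0.05 * 63.3
T_est = 57.95 + 3.165
T_est = 61.115

61.115


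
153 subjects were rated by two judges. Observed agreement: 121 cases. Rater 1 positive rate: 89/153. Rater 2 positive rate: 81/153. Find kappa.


P_o = 121/153 = 0.79085
P_e = (89*81 + 64*72) / 23409 = 0.504806
kappa = (P_o - P_e) / (1 - P_e)
kappa = (0.79085 - 0.504806) / (1 - 0.504806)
kappa = 0.5776

0.5776


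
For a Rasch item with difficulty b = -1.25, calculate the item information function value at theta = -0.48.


P = 1/(1+exp(-(-0.48--1.25))) = 0.6835
I = P*(1-P) = 0.6835 * 0.3165
I = 0.2163

0.2163


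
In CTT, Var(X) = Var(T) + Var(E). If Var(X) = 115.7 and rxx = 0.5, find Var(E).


var_true = rxx * var_obs = 0.5 * 115.7 = 57.85
var_error = var_obs - var_true
var_error = 115.7 - 57.85
var_error = 57.85

57.85


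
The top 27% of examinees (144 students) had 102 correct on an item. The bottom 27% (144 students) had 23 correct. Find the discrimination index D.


p_upper = 102/144 = 0.7083
p_lower = 23/144 = 0.1597
D = 0.7083 - 0.1597 = 0.5486

0.5486


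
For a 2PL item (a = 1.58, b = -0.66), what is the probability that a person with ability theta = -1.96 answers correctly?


a*(theta - b) = 1.58 * (-1.96 - -0.66) = -2.054
exp(--2.054) = 7.799
P = 1 / (1 + 7.799)
P = 0.1136

0.1136


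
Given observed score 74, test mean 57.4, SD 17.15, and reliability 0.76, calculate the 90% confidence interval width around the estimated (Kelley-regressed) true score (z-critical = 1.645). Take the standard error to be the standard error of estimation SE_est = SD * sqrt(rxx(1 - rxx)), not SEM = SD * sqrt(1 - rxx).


True score estimate = 0.76*74 + 0.24*57.4 = 70.016
SE_est = SD * sqrt(rxx * (1 - rxx)) = 17.15 * sqrt(0.76 * 0.24) = 17.15 * sqrt(0.1824) = 7.324476
CI = T_est +/- z * SE_est, so width = 2 * z * SE_est = 2 * 1.645 * 7.324476
Width = 24.0975

24.0975


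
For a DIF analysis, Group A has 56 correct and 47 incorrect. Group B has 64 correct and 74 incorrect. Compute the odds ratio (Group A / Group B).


Odds_A = 56/47 = 1.1915
Odds_B = 64/74 = 0.8649
OR = Odds_A / Odds_B = 1.1915 / 0.8649
Exactly, OR = (56 * 74) / (47 * 64) = 4144 / 3008
OR = 1.3777

1.3777


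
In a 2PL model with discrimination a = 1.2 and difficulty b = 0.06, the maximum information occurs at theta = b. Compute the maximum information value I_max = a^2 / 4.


For 2PL, max info at theta = b = 0.06
I_max = a^2 / 4 = 1.2^2 / 4
= 1.44 / 4
I_max = 0.36

0.36


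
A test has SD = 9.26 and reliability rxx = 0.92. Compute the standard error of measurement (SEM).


SEM = SD * sqrt(1 - rxx)
SEM = 9.26 * sqrt(1 - 0.92)
SEM = 9.26 * sqrt(0.08) = 9.26 * 0.282843
SEM = 2.6191

2.6191


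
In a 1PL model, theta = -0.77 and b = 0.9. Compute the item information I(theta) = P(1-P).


P = 1/(1+exp(-(-0.77-0.9))) = 0.1584
I = P*(1-P) = 0.1584 * 0.8416
I = 0.1333

0.1333


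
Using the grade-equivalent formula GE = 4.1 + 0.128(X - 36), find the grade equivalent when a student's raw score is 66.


raw - median = 66 - 36 = 30
slope * diff = 0.128 * 30 = 3.84
GE = 4.1 + 3.84
GE = 7.94

7.94


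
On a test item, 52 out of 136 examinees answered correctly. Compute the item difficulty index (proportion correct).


Item difficulty p = number correct / total examinees
p = 52 / 136
p = 0.3824

0.3824


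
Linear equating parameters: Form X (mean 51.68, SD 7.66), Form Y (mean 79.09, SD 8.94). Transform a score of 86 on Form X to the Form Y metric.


slope = SD_Y / SD_X = 8.94 / 7.66 ~ 1.1671
intercept = mean_Y - slope * mean_X = 79.09 - (8.94 / 7.66) * 51.68 ~ 18.7742
Y = slope * X + intercept. To avoid rounding drift from the rounded slope/intercept, evaluate the equivalent form Y = mean_Y + SD_Y * (X - mean_X) / SD_X at full precision:
Y = 79.09 + 8.94 * (86 - 51.68) / 7.66
Y = 79.09 + 8.94 * 34.32 / 7.66
Y = 79.09 + 306.8208 / 7.66
Y = 79.09 + 40.0549
Y = 119.1449

119.1449


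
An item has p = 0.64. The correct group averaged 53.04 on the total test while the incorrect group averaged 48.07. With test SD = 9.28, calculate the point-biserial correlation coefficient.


q = 1 - p = 0.36
rpb = ((M1 - M0) / SD) * sqrt(p * q)
rpb = ((53.04 - 48.07) / 9.28) * sqrt(0.64 * 0.36)
rpb = 0.2571

0.2571


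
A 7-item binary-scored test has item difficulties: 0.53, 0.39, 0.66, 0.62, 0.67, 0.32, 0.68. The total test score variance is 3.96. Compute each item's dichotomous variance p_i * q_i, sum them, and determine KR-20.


For each item, compute p_i * q_i:
  Item 1: 0.53 * 0.47 = 0.2491
  Item 2: 0.39 * 0.61 = 0.2379
  Item 3: 0.66 * 0.34 = 0.2244
  Item 4: 0.62 * 0.38 = 0.2356
  Item 5: 0.67 * 0.33 = 0.2211
  Item 6: 0.32 * 0.68 = 0.2176
  Item 7: 0.68 * 0.32 = 0.2176
Sum(p_i * q_i) = 0.2491 + 0.2379 + 0.2244 + 0.2356 + 0.2211 + 0.2176 + 0.2176 = 1.6033
KR-20 = (k/(k-1)) * (1 - Sum(p_i*q_i) / Var_total)
= (7/6) * (1 - 1.6033/3.96)
= 1.1667 * 0.5951
KR-20 = 0.6943

0.6943


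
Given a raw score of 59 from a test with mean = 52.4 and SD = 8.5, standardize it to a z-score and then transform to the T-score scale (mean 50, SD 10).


z = (X - mean) / SD = (59 - 52.4) / 8.5
z = 6.6 / 8.5
z = 0.7765
T-score = T = 50 + 10z
Carry z at full precision (z = 6.6 / 8.5) into the conversion:
T-score = 50 + 10 * (6.6 / 8.5) = 50 + 66 / 8.5
T-score = 50 + 7.7647
T-score = 57.7647

57.7647


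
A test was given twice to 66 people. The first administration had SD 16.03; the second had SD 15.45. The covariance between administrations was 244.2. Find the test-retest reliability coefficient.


r = cov(X,Y) / (SD_X * SD_Y)
r = 244.2 / (16.03 * 15.45)
r = 244.2 / 247.6635
r = 0.986

0.986


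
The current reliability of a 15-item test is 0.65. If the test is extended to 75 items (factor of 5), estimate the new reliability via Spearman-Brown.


r_new = (n * rxx) / (1 + (n-1) * rxx)
r_new = (5 * 0.65) / (1 + 4 * 0.65)
r_new = 3.25 / 3.6
r_new = 0.9028

0.9028


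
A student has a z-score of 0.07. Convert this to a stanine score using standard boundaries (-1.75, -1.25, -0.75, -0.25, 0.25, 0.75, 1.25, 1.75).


Stanine boundaries: [-1.75, -1.25, -0.75, -0.25, 0.25, 0.75, 1.25, 1.75]
z = 0.07
Check each boundary:
  z >= -1.75 -> could be stanine 2
  z >= -1.25 -> could be stanine 3
  z >= -0.75 -> could be stanine 4
  z >= -0.25 -> could be stanine 5
  z < 0.25
  z < 0.75
  z < 1.25
  z < 1.75
Highest qualifying boundary gives stanine = 5

5


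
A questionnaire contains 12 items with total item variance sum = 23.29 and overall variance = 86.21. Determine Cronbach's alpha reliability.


alpha = (k/(k-1)) * (1 - sum(si^2)/s_total^2)
= (12/11) * (1 - 23.29/86.21)
alpha = 0.7962

0.7962


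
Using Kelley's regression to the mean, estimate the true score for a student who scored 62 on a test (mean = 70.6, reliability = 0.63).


T_est = rxx * X + (1 - rxx) * mean
T_est = 0.63 * 62 + 0.37 * 70.6
T_est = 39.06 + 26.122
T_est = 65.182

65.182


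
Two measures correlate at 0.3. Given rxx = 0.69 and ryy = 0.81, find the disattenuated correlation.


r_corrected = rxy / sqrt(rxx * ryy)
= 0.3 / sqrt(0.69 * 0.81)
= 0.3 / sqrt(0.5589)
= 0.3 / 0.747596
r_corrected = 0.4013

0.4013


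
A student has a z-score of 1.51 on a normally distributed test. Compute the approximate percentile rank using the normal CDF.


CDF(z) = 0.5 * (1 + erf(z/sqrt(2)))
erf(1.0677) = 0.869
CDF = 0.9345
Percentile rank = 0.9345 * 100 = 93.45

93.45


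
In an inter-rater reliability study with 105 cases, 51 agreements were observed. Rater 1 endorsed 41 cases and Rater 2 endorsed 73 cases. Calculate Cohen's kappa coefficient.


P_o = 51/105 = 0.485714
P_e = (41*73 + 64*32) / 11025 = 0.457234
kappa = (P_o - P_e) / (1 - P_e)
kappa = (0.485714 - 0.457234) / (1 - 0.457234)
kappa = 0.0525

0.0525


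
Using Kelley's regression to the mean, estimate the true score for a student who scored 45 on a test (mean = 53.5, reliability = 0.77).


T_est = rxx * X + (1 - rxx) * mean
T_est = 0.77 * 45 + 0.23 * 53.5
T_est = 34.65 + 12.305
T_est = 46.955

46.955


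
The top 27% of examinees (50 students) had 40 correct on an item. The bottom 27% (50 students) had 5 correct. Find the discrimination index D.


p_upper = 40/50 = 0.8
p_lower = 5/50 = 0.1
D = 0.8 - 0.1 = 0.7

0.7
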